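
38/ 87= 0.44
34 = 34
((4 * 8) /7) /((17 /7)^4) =10976 /83521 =0.13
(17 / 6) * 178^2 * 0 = 0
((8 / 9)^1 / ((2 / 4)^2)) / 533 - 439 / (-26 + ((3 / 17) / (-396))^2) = 10608439224208 / 628042116195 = 16.89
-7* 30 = -210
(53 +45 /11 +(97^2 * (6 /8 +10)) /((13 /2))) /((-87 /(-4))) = 8933570 /12441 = 718.07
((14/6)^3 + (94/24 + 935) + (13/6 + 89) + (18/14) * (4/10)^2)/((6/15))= 19712563/7560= 2607.48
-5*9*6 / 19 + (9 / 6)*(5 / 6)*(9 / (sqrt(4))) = -1305 / 152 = -8.59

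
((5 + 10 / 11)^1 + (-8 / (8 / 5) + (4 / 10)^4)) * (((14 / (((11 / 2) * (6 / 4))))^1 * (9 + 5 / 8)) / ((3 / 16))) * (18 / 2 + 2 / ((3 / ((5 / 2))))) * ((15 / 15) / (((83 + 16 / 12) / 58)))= 1038944256 / 1739375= 597.31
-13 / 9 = -1.44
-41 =-41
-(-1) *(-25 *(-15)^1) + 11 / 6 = 2261 / 6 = 376.83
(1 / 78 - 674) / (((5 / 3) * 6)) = -52571 / 780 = -67.40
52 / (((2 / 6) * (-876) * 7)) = -13 / 511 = -0.03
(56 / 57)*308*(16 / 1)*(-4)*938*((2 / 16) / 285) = -129428992 / 16245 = -7967.31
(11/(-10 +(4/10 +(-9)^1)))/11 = -5/93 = -0.05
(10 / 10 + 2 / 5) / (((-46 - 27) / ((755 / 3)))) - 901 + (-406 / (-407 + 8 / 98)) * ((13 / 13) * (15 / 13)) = -51355096042 / 56766333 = -904.68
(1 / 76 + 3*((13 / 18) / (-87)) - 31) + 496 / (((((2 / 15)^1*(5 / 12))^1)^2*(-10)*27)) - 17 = -63793741 / 99180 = -643.21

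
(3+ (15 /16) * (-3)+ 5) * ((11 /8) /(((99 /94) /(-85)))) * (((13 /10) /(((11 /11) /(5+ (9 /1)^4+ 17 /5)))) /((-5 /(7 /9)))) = 66075539803 /86400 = 764763.19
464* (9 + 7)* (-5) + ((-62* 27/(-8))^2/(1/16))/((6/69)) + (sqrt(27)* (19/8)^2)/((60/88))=3971* sqrt(3)/160 + 16038847/2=8019466.49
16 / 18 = 8 / 9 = 0.89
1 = 1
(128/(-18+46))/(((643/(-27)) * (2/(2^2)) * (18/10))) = -960/4501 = -0.21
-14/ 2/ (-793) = 7/ 793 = 0.01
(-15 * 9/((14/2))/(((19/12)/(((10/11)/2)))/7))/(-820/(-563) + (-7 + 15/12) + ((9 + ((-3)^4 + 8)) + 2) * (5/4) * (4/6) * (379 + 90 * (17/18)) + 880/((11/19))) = -54723600/56737671617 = -0.00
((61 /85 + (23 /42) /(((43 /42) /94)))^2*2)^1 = 69484700898 /13359025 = 5201.33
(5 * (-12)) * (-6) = 360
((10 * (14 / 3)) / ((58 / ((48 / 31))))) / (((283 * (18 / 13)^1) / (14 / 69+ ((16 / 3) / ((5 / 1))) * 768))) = 411602464 / 157992957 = 2.61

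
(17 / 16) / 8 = 17 / 128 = 0.13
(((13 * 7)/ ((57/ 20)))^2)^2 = 10971993760000/ 10556001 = 1039408.18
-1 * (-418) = 418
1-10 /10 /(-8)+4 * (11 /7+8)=2207 /56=39.41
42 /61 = 0.69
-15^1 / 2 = -15 / 2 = -7.50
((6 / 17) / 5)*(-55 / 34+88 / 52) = 0.01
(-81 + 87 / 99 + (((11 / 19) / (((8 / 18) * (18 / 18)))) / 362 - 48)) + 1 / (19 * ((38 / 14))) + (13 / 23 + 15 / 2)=-47623161277 / 396750552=-120.03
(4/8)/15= 1/30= 0.03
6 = 6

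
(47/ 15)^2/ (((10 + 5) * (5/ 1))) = 2209/ 16875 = 0.13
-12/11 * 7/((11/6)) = -504/121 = -4.17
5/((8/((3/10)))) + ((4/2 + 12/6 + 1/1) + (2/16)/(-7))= 579/112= 5.17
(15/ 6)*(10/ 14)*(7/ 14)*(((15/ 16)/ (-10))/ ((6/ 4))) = -25/ 448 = -0.06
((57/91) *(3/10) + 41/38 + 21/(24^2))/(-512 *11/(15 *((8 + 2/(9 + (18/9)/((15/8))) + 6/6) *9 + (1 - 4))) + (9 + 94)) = 1628964147/122853942848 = 0.01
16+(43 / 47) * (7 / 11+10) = 13303 / 517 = 25.73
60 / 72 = 5 / 6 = 0.83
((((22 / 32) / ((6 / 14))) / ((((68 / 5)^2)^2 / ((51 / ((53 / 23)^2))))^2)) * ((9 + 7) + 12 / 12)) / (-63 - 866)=-0.00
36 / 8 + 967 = 1943 / 2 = 971.50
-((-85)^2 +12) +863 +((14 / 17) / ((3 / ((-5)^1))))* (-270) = -102058 / 17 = -6003.41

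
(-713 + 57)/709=-656/709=-0.93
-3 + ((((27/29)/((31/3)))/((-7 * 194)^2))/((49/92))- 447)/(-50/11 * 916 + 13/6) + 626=3475753038428412025/5578096104262787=623.11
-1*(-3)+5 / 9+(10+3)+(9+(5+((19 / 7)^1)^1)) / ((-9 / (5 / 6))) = 1891 / 126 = 15.01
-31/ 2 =-15.50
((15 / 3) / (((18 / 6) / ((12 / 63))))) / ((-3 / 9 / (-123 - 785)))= 18160 / 21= 864.76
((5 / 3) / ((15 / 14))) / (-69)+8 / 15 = 1586 / 3105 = 0.51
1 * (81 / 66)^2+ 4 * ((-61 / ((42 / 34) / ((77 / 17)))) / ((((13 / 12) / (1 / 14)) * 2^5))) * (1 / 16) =980233 / 704704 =1.39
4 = 4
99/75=33/25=1.32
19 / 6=3.17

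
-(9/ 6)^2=-9/ 4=-2.25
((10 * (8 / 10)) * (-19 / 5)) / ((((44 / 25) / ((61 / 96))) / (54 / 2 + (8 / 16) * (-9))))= -86925 / 352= -246.95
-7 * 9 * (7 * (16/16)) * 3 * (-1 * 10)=13230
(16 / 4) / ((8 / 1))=0.50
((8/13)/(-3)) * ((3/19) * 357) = -2856/247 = -11.56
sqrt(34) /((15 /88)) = 88*sqrt(34) /15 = 34.21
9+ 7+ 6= 22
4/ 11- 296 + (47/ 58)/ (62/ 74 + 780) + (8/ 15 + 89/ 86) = -1748072431324/ 5944467705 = -294.07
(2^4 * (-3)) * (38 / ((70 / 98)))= -2553.60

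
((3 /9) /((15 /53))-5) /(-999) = 172 /44955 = 0.00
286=286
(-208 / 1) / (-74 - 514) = 52 / 147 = 0.35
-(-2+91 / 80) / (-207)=-0.00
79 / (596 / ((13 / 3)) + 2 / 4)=2054 / 3589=0.57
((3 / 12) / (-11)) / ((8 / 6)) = -3 / 176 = -0.02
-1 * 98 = -98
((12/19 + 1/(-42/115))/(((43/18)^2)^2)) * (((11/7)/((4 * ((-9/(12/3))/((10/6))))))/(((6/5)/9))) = 449331300/3182903731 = 0.14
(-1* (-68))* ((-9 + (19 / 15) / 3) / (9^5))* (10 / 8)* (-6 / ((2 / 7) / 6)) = 91868 / 59049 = 1.56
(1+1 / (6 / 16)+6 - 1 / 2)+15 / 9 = 65 / 6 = 10.83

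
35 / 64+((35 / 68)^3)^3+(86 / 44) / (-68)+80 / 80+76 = 26508820251169396257 / 341958103260725248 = 77.52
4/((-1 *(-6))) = 2/3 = 0.67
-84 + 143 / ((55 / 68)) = 464 / 5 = 92.80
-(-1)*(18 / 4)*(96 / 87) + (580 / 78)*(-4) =-28024 / 1131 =-24.78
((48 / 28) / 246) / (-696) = -1 / 99876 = -0.00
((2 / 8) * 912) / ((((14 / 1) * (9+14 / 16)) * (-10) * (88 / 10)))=-114 / 6083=-0.02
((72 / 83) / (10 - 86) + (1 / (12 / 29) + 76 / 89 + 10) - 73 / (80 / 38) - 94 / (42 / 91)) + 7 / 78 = -49262312959 / 218950680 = -224.99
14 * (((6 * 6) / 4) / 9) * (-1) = -14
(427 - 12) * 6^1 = 2490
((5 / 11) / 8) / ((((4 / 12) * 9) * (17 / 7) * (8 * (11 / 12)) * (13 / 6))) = 105 / 213928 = 0.00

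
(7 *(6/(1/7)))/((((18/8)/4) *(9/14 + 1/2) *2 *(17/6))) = 1372/17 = 80.71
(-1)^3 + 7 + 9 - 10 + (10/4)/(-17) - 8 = -107/34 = -3.15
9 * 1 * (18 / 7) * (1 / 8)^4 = 81 / 14336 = 0.01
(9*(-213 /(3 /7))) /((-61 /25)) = 111825 /61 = 1833.20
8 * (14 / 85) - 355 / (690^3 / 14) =735851711 / 558465300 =1.32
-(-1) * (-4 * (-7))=28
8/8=1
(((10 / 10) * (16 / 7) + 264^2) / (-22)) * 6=-19008.62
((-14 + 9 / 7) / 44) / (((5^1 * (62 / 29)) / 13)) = -33553 / 95480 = -0.35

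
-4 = -4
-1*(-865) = 865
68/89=0.76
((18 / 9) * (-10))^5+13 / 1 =-3199987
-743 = -743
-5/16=-0.31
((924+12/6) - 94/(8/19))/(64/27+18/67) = 5085099/19096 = 266.29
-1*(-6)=6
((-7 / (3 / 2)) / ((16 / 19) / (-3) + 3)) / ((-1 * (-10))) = -133 / 775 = -0.17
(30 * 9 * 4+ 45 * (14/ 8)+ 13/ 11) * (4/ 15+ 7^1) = 5563033/ 660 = 8428.84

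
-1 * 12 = -12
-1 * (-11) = 11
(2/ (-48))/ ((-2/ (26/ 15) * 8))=0.00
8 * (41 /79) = 328 /79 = 4.15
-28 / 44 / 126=-1 / 198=-0.01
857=857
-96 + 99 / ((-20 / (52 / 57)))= -9549 / 95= -100.52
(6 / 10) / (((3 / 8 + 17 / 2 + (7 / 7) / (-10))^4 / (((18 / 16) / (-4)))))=-16000 / 562166163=-0.00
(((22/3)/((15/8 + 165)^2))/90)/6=352/721801125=0.00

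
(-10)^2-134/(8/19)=-873/4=-218.25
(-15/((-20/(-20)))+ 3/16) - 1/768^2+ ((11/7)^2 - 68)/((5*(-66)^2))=-28783791781/1942814720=-14.82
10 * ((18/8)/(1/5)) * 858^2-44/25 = 82818448.24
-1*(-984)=984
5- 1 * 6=-1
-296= -296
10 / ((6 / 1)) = 5 / 3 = 1.67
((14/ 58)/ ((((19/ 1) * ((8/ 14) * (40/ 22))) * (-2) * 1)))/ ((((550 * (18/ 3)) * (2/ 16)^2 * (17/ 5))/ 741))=-637/ 24650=-0.03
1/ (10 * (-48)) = -1/ 480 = -0.00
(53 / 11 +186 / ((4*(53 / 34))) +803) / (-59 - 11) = -488349 / 40810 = -11.97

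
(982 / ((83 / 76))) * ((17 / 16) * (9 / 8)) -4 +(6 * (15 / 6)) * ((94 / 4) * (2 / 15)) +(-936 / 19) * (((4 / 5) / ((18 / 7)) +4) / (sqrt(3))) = 1484441 / 1328 -20176 * sqrt(3) / 285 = 995.18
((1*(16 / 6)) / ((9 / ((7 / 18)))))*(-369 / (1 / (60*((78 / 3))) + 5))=-596960 / 70209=-8.50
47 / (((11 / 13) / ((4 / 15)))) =2444 / 165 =14.81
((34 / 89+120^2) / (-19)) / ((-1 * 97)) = 7.81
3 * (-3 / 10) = -9 / 10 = -0.90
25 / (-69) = -0.36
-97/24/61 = -97/1464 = -0.07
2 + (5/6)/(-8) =91/48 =1.90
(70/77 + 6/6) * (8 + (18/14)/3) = 16.09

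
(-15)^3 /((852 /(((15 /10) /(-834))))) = 1125 /157904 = 0.01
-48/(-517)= 48/517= 0.09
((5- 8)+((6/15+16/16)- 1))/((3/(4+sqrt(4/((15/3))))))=-52/15- 26* sqrt(5)/75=-4.24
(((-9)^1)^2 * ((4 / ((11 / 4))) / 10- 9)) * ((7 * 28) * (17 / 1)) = -131437404 / 55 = -2389770.98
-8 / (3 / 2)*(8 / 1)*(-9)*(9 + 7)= 6144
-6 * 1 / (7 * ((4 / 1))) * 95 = -285 / 14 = -20.36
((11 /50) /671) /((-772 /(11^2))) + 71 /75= 6686701 /7063800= 0.95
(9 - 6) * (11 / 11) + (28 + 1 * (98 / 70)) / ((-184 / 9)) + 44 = 45.56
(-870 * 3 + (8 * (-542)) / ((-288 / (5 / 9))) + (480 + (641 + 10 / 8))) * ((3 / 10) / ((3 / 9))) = -479321 / 360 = -1331.45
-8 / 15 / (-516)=2 / 1935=0.00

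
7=7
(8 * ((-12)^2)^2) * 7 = 1161216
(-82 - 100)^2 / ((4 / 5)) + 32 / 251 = 10392687 / 251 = 41405.13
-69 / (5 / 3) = -207 / 5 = -41.40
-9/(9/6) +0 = -6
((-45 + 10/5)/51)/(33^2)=-43/55539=-0.00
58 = 58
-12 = -12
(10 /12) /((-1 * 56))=-5 /336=-0.01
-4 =-4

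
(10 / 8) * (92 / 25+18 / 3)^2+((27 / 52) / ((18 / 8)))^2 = 2475454 / 21125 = 117.18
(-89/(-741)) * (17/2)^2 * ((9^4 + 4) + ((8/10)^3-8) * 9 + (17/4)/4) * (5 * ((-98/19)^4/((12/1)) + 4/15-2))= 16142038.48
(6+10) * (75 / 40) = 30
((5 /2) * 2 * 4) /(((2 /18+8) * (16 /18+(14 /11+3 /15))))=1.04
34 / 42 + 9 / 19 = 512 / 399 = 1.28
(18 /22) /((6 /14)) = 21 /11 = 1.91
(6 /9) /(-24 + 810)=1 /1179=0.00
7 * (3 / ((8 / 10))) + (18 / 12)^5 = 1083 / 32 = 33.84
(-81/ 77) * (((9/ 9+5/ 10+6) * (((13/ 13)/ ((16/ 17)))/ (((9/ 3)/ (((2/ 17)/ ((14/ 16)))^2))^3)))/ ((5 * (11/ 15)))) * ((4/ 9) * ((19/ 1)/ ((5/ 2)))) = -239075328/ 141486908495471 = -0.00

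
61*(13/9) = 793/9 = 88.11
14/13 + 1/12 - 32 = -4811/156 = -30.84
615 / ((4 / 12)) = 1845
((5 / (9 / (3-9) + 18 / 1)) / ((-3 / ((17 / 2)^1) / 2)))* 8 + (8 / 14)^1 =-9124 / 693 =-13.17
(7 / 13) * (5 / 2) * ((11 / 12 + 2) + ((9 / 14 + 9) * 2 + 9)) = 13105 / 312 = 42.00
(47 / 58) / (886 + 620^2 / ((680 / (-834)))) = -799 / 463981324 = -0.00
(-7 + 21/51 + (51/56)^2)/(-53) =307015/2825536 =0.11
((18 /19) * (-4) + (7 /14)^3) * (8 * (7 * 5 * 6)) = -116970 /19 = -6156.32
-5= -5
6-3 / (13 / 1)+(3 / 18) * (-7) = 359 / 78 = 4.60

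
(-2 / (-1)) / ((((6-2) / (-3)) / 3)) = -9 / 2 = -4.50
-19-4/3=-61/3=-20.33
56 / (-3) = -56 / 3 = -18.67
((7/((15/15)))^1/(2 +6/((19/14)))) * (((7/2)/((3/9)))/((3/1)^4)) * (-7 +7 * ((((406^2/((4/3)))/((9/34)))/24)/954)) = 4341684053/226258272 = 19.19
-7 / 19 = -0.37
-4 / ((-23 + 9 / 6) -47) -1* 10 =-1362 / 137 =-9.94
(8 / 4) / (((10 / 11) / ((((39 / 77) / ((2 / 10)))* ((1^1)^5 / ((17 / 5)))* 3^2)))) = 1755 / 119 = 14.75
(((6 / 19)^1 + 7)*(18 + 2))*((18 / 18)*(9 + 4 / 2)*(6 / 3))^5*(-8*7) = -802317429760 / 19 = -42227233145.26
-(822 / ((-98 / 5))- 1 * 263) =14942 / 49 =304.94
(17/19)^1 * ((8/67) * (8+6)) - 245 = -309981/1273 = -243.50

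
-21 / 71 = -0.30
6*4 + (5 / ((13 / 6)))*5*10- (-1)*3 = 1851 / 13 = 142.38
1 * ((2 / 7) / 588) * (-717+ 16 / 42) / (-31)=15049 / 1339758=0.01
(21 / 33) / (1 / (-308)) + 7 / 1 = -189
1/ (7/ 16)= 16/ 7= 2.29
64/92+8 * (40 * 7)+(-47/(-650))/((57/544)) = 954998432/426075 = 2241.39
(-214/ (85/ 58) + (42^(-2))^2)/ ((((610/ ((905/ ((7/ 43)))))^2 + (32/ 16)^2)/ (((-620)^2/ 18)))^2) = -16360020279922184522731351822993375/ 3954301043672285800823952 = -4137272326.83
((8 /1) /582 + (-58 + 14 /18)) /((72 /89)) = -70.72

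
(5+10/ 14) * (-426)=-17040/ 7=-2434.29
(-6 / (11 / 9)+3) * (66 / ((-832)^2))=-63 / 346112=-0.00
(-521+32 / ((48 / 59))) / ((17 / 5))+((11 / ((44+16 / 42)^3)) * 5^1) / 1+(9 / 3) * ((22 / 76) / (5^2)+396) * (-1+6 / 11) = -157280294366081 / 230723906880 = -681.68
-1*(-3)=3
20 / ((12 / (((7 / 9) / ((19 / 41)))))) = 1435 / 513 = 2.80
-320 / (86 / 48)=-7680 / 43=-178.60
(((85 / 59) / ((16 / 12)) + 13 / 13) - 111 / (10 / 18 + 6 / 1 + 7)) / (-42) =87931 / 604632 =0.15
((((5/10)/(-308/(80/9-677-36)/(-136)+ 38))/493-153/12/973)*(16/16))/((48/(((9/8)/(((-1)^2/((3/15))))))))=-7250089179/118274265234944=-0.00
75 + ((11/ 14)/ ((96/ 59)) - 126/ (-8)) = 122617/ 1344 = 91.23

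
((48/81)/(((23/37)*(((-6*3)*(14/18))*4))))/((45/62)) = -4588/195615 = -0.02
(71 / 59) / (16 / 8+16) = 71 / 1062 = 0.07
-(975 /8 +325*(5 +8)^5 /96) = -120681925 /96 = -1257103.39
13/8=1.62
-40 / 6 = -20 / 3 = -6.67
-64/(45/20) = -256/9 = -28.44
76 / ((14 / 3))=114 / 7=16.29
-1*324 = -324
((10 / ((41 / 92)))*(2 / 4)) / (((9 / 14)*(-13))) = -6440 / 4797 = -1.34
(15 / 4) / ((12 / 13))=65 / 16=4.06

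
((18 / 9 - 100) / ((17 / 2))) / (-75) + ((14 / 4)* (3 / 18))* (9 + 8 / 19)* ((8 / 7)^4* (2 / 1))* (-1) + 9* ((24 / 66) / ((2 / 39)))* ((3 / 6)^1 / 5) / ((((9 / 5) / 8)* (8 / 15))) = 3161100427 / 91400925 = 34.58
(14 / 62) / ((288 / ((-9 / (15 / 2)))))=-7 / 7440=-0.00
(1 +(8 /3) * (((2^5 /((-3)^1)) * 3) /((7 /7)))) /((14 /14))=-253 /3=-84.33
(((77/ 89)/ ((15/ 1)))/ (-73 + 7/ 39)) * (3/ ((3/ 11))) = -11011/ 1263800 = -0.01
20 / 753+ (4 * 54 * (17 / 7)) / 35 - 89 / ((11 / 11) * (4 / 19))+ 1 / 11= -3308991241 / 8117340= -407.64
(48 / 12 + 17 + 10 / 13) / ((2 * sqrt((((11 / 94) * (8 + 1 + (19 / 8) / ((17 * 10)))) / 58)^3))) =8393463040 * sqrt(15622930895) / 236395286413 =4437.96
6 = 6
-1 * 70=-70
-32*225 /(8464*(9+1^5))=-0.09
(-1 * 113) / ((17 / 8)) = -904 / 17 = -53.18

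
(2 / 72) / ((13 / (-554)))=-277 / 234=-1.18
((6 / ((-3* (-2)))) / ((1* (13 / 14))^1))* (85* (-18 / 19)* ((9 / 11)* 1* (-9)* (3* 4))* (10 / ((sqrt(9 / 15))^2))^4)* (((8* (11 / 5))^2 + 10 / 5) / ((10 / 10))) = 184336562384.98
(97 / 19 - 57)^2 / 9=972196 / 3249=299.23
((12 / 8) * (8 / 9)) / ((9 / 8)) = 32 / 27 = 1.19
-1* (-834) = 834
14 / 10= 7 / 5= 1.40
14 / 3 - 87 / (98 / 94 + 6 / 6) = -3641 / 96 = -37.93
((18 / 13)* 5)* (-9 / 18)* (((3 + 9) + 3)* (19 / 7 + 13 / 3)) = -365.93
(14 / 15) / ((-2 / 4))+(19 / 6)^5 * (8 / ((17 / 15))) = 61851067 / 27540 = 2245.86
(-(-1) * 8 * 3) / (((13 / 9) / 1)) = 216 / 13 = 16.62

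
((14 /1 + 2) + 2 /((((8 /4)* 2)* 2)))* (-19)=-1235 /4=-308.75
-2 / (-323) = 2 / 323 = 0.01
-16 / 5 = -3.20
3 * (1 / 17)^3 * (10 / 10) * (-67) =-201 / 4913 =-0.04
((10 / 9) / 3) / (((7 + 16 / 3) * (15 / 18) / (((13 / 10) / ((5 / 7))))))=182 / 2775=0.07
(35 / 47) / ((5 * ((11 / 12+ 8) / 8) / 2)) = 1344 / 5029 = 0.27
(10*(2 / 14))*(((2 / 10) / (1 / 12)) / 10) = 12 / 35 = 0.34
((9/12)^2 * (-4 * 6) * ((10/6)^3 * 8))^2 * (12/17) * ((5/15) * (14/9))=14000000/153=91503.27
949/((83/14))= 13286/83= 160.07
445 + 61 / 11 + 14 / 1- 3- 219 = 242.55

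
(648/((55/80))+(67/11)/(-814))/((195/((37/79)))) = 1687897/745602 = 2.26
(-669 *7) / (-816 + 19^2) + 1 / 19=10.34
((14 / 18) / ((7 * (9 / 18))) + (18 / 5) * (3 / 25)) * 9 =736 / 125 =5.89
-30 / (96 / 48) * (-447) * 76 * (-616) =-313901280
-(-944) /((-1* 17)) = -944 /17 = -55.53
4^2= 16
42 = 42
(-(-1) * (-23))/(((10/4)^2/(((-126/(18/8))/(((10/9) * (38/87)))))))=1008504/2375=424.63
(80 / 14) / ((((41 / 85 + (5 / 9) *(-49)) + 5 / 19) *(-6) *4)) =24225 / 2693873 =0.01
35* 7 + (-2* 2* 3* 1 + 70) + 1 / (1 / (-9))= 294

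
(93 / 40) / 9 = 31 / 120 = 0.26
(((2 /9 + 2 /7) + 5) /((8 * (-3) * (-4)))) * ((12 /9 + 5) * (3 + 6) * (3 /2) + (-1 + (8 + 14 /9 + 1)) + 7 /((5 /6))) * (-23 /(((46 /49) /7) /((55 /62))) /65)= -1741464263 /125349120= -13.89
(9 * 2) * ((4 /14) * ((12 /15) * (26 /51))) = 1248 /595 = 2.10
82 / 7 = 11.71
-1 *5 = -5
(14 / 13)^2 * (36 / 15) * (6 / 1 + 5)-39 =-7083 / 845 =-8.38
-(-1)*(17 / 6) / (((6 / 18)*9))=17 / 18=0.94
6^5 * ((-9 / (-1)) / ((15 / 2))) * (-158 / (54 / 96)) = -13105152 / 5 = -2621030.40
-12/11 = -1.09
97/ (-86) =-97/ 86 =-1.13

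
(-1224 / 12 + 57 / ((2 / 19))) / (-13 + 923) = 879 / 1820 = 0.48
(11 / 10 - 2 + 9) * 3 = 243 / 10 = 24.30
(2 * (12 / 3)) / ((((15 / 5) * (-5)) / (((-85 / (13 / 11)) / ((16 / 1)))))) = 2.40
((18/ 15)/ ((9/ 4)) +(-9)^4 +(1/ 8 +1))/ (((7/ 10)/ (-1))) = -787519/ 84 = -9375.23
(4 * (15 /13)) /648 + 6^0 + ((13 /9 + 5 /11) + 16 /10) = 173981 /38610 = 4.51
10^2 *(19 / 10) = 190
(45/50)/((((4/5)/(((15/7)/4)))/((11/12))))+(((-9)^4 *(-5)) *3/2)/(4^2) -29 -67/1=-3170.92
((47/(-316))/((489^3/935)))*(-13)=571285/36949933404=0.00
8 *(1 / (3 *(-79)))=-8 / 237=-0.03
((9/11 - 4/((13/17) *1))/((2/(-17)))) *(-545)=-5846215/286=-20441.31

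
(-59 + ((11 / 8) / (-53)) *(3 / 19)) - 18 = -620345 / 8056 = -77.00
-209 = -209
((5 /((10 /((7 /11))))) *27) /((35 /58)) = 783 /55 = 14.24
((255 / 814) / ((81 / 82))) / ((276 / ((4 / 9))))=3485 / 6824169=0.00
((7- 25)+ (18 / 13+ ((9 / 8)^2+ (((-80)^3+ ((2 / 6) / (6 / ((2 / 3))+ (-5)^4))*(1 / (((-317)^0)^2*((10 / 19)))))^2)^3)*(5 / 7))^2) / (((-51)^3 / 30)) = -122928441994782711067345535213549123443692538736884745071445292133014011973881170196990093611235433149394812041421329301209 / 3282904133495173336377566611558112378430321082368000000000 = -37445029460517886800754960000000000000000000000000000000000000000.00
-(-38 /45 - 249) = 11243 /45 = 249.84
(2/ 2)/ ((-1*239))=-1/ 239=-0.00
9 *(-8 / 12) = -6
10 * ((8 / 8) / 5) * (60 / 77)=120 / 77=1.56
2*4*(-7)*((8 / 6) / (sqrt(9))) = -224 / 9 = -24.89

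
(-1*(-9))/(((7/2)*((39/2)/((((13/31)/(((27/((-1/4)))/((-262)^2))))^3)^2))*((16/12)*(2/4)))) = 18967159882201690481530047141146/267428863397360007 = 70924131528836.80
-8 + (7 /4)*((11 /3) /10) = -883 /120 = -7.36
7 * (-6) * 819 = -34398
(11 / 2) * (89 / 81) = 979 / 162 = 6.04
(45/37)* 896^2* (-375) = -13547520000/37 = -366149189.19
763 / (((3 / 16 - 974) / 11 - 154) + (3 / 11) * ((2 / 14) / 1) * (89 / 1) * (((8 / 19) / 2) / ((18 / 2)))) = -3.15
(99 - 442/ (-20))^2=1466521/ 100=14665.21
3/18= 1/6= 0.17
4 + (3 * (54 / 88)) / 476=83857 / 20944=4.00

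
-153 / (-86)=153 / 86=1.78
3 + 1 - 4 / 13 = 48 / 13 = 3.69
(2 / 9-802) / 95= -7216 / 855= -8.44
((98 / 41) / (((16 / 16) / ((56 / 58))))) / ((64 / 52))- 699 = -697.12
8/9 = 0.89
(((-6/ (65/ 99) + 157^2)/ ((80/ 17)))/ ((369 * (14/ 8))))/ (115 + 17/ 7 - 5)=27227047/ 377523900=0.07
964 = 964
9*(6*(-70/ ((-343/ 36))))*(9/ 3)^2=174960/ 49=3570.61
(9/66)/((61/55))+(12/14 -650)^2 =2519048927/5978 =421386.57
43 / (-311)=-43 / 311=-0.14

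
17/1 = 17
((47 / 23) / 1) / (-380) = -47 / 8740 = -0.01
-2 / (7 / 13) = -26 / 7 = -3.71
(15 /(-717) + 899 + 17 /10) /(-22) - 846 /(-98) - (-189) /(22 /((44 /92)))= -151907601 /5387060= -28.20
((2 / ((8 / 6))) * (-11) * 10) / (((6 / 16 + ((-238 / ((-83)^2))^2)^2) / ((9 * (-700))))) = 18730062202468264956000 / 6756902364759011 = 2771989.47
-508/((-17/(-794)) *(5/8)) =-3226816/85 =-37962.54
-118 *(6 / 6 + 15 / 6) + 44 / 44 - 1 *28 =-440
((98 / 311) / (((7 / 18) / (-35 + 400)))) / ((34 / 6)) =275940 / 5287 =52.19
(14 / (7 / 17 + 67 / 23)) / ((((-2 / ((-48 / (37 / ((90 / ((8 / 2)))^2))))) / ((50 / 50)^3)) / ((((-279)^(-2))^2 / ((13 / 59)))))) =161483 / 155918973951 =0.00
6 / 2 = 3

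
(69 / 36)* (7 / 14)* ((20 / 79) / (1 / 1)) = 115 / 474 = 0.24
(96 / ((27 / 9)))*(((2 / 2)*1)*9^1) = 288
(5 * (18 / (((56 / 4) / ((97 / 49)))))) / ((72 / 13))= 6305 / 2744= 2.30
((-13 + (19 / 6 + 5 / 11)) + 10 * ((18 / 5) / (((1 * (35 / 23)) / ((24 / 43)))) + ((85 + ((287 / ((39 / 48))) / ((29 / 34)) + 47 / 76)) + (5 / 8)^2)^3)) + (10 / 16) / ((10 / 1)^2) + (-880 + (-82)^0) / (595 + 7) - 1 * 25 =598624286517075392710465293739 / 478492588471346921472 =1251062818.82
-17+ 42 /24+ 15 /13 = -733 /52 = -14.10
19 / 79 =0.24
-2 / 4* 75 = -75 / 2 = -37.50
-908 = -908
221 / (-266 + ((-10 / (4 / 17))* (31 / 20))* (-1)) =-1768 / 1601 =-1.10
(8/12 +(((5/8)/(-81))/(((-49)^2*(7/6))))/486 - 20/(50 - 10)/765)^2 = 2494042214057101879609/5622614406989383809600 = 0.44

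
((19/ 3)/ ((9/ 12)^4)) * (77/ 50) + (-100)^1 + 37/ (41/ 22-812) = -2498270426/ 36091575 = -69.22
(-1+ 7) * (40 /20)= 12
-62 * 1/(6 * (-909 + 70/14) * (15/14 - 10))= -217/169500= -0.00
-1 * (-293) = 293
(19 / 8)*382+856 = 7053 / 4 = 1763.25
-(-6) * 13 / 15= 26 / 5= 5.20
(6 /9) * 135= 90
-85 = -85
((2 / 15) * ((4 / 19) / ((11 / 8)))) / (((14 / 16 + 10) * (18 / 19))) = 256 / 129195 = 0.00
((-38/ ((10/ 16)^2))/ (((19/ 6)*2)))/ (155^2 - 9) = -24/ 37525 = -0.00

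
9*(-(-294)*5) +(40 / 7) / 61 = 5649250 / 427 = 13230.09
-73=-73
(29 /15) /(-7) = -0.28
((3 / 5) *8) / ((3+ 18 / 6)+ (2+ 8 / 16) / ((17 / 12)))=34 / 55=0.62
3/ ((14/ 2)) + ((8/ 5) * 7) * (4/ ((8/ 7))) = 1387/ 35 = 39.63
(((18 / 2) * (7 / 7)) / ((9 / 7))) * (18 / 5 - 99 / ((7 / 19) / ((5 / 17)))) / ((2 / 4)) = -89766 / 85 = -1056.07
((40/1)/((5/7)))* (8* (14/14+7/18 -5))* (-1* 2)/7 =462.22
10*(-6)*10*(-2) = 1200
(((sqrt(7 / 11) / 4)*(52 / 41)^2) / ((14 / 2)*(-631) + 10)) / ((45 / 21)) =-364*sqrt(77) / 94026735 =-0.00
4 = 4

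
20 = 20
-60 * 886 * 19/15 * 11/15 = -740696/15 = -49379.73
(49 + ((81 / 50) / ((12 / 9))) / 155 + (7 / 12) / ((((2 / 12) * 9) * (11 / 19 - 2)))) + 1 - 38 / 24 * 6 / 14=2586751093 / 52731000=49.06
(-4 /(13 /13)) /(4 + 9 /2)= -8 /17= -0.47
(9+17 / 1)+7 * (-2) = 12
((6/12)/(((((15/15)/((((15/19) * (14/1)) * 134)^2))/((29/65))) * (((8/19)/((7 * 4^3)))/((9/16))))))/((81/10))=8930416600/247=36155532.79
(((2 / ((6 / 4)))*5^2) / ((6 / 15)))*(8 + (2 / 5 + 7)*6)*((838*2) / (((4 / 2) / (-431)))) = -1577143933.33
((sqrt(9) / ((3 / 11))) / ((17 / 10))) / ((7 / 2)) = 220 / 119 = 1.85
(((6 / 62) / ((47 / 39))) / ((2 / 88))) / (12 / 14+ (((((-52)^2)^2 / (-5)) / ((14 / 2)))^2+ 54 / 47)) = 1576575 / 19472706118477973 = 0.00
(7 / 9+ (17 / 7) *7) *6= 320 / 3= 106.67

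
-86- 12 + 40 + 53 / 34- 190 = -8379 / 34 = -246.44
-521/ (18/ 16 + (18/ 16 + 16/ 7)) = -14588/ 127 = -114.87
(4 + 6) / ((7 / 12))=120 / 7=17.14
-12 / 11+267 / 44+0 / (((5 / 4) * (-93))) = 219 / 44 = 4.98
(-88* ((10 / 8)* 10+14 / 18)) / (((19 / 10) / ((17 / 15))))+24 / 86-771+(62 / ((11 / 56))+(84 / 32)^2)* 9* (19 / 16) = 491806589851 / 248472576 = 1979.32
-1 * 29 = -29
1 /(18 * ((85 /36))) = 2 /85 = 0.02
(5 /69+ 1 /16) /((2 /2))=149 /1104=0.13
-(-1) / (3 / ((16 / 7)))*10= 160 / 21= 7.62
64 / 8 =8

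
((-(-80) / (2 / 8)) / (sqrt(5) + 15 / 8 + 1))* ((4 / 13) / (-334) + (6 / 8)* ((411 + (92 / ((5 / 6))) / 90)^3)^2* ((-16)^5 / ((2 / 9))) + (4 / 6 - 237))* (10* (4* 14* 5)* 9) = -29797303194357030963334870333514176126976 / 241693359375 + 10364279371950271639420824463831017783296* sqrt(5) / 241693359375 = -27398642635451582618260700000.00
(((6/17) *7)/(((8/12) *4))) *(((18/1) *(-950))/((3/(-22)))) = 1975050/17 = 116179.41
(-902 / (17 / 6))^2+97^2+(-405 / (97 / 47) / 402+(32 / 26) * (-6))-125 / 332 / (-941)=844808134595217993 / 7628083514116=110749.72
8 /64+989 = 7913 /8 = 989.12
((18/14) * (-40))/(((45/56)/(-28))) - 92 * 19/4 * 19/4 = -1135/4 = -283.75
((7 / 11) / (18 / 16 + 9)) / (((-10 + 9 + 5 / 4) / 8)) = 1792 / 891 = 2.01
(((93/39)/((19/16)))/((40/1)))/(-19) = -62/23465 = -0.00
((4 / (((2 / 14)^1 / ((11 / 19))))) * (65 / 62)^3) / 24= 21146125 / 27169392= 0.78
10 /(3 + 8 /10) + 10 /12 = 395 /114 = 3.46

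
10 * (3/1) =30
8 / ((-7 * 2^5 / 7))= -1 / 4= -0.25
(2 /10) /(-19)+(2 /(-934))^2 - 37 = -37.01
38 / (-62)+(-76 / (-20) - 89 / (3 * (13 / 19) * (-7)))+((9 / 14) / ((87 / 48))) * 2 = 12382523 / 1227135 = 10.09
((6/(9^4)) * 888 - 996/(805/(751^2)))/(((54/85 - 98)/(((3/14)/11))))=1740424408477/12465604998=139.62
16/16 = 1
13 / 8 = 1.62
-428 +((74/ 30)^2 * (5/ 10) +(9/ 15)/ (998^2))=-95233420327/ 224100900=-424.96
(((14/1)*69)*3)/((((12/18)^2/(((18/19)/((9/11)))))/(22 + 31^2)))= 141012333/19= 7421701.74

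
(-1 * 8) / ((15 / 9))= -24 / 5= -4.80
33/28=1.18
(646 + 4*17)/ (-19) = -714/ 19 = -37.58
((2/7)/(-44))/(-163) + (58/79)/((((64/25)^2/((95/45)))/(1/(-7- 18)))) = -172161961/18275862528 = -0.01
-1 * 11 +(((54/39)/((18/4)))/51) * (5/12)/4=-87511/7956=-11.00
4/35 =0.11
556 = 556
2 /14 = 1 /7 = 0.14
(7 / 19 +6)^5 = 25937424601 / 2476099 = 10475.12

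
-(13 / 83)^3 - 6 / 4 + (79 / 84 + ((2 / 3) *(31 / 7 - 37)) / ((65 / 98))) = -103966874729 / 3121957020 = -33.30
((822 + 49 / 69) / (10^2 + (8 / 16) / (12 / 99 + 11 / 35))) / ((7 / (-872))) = -49797828944 / 49147665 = -1013.23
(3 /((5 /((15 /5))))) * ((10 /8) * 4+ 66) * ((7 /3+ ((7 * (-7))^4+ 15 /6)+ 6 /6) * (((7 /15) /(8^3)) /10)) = 17190653977 /256000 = 67150.99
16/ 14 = 8/ 7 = 1.14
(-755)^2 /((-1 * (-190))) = 114005 /38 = 3000.13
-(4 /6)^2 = -4 /9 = -0.44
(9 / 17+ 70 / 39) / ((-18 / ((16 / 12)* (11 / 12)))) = -16951 / 107406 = -0.16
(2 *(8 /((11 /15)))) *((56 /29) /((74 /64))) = 430080 /11803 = 36.44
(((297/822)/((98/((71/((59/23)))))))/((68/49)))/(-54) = -17963/13191456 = -0.00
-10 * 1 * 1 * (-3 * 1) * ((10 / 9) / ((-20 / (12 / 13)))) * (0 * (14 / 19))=0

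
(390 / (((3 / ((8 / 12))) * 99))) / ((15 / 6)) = 104 / 297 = 0.35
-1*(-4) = 4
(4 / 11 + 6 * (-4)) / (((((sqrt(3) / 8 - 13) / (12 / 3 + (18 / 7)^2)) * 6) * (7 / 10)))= 5408000 * sqrt(3) / 122392347 + 562432000 / 122392347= 4.67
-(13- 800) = 787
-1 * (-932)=932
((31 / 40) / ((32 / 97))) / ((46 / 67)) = 201469 / 58880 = 3.42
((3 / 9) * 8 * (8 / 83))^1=64 / 249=0.26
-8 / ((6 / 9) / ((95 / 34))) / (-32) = 285 / 272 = 1.05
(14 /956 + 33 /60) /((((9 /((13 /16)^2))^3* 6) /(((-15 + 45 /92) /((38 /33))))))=-12753978783689 /27251190609739776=-0.00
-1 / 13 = -0.08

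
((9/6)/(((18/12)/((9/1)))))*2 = 18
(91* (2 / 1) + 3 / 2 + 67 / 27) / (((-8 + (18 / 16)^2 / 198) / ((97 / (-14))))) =342908192 / 2127195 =161.20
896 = 896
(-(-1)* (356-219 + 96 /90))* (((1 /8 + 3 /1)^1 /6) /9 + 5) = 905027 /1296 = 698.32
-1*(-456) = 456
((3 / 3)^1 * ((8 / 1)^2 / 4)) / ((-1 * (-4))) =4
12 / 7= 1.71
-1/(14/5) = -5/14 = -0.36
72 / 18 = 4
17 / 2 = 8.50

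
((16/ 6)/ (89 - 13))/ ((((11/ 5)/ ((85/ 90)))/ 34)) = 2890/ 5643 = 0.51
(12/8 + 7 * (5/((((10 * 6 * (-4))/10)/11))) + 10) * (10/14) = -545/168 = -3.24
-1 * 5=-5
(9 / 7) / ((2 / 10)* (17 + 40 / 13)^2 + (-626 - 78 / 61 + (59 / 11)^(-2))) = -1614853305 / 686562332918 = -0.00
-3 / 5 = -0.60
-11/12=-0.92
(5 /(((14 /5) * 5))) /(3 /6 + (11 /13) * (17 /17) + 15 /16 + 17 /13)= 0.10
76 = 76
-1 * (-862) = 862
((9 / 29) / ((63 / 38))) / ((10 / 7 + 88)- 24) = 19 / 6641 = 0.00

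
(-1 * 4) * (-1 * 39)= 156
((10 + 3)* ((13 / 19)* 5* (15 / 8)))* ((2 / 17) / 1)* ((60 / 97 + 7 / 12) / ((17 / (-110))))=-325092625 / 4261016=-76.29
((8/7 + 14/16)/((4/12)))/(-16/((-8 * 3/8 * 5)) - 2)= -5085/784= -6.49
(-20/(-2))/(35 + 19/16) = 160/579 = 0.28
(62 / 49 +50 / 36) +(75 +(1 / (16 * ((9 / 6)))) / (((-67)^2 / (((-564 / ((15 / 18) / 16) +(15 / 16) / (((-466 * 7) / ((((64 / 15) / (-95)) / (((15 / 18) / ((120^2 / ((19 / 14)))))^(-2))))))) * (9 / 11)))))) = 2437548646428603187219 / 31423064740429824000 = 77.57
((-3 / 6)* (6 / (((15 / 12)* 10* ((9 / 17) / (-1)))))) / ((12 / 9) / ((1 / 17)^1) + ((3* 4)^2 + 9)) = 2 / 775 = 0.00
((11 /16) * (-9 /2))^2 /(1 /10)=49005 /512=95.71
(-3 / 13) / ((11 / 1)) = -3 / 143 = -0.02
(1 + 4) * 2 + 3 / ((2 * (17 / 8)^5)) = 14247722 / 1419857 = 10.03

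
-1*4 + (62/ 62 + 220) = 217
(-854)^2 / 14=52094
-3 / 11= -0.27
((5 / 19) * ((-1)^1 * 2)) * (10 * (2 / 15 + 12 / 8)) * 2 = -980 / 57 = -17.19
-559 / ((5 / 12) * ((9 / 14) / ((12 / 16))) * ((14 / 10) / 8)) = -8944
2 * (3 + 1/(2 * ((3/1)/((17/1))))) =35/3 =11.67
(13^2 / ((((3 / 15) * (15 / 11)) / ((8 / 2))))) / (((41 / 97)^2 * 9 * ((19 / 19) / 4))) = 279861296 / 45387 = 6166.11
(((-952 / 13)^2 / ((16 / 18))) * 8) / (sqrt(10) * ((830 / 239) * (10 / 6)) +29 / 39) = -13511706594624 / 125917940369 +8090258601600 * sqrt(10) / 9685995413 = 2534.00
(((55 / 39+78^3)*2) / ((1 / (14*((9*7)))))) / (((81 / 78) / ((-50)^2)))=18137431340000 / 9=2015270148888.89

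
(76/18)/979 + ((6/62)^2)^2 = 35807489/8137143531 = 0.00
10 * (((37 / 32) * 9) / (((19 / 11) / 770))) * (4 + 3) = 49358925 / 152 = 324729.77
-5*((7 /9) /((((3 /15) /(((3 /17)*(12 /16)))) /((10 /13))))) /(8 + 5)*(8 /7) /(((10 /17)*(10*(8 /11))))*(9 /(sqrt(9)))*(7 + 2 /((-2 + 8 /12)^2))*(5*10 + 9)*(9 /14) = -438075 /11648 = -37.61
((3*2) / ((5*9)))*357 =238 / 5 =47.60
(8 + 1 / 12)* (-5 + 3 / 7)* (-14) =1552 / 3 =517.33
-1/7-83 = -582/7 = -83.14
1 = 1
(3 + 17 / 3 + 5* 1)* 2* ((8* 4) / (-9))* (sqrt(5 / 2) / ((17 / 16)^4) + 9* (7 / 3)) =-18368 / 9- 85983232* sqrt(10) / 2255067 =-2161.46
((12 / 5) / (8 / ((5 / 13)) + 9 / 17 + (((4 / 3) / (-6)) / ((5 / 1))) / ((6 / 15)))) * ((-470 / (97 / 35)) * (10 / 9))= -4194750 / 196813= -21.31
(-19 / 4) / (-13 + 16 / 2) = 19 / 20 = 0.95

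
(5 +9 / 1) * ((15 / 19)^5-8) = -266691838 / 2476099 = -107.71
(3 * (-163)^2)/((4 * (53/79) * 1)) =6296853/212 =29702.14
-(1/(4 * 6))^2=-1/576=-0.00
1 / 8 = 0.12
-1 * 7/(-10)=7/10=0.70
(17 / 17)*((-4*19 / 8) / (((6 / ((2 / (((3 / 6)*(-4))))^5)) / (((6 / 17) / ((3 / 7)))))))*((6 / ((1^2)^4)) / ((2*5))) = 133 / 170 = 0.78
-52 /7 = -7.43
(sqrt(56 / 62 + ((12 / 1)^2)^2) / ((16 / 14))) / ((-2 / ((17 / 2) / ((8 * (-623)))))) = 17 * sqrt(4982041) / 353152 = 0.11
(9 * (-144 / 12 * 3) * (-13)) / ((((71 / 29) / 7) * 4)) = 213759 / 71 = 3010.69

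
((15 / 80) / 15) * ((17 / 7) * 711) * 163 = 1970181 / 560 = 3518.18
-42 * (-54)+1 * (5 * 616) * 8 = 26908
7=7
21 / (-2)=-21 / 2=-10.50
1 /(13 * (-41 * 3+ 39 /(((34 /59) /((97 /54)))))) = -612 /11401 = -0.05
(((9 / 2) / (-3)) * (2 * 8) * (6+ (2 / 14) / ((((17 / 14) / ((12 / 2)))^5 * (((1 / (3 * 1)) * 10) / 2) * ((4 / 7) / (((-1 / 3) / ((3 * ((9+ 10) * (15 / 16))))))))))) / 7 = -52508944944 / 4721024525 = -11.12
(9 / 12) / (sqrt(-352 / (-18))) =9 * sqrt(11) / 176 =0.17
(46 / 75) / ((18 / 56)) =1.91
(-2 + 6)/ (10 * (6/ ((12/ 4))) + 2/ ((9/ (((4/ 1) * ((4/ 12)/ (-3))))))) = 81/ 403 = 0.20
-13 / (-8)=1.62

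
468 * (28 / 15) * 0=0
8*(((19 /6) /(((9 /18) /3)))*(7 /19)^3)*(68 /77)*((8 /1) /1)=213248 /3971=53.70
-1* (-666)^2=-443556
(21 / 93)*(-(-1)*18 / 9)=0.45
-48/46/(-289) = 24/6647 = 0.00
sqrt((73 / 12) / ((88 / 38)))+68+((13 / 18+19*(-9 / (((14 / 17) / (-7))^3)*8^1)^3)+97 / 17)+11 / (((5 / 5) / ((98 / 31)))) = sqrt(45771) / 132+15581330585437493135 / 9486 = 1642560677360057.82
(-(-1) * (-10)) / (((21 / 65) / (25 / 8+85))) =-76375 / 28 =-2727.68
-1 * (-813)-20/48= 9751/12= 812.58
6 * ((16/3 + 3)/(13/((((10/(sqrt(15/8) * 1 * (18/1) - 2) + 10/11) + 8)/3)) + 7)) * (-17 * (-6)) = 86640840 * sqrt(30)/60250207 + 27032433720/60250207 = 456.55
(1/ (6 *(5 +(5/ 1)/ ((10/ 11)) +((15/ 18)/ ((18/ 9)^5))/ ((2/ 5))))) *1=64/ 4057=0.02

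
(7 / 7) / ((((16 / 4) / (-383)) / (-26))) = 4979 / 2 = 2489.50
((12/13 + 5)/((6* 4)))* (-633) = -16247/104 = -156.22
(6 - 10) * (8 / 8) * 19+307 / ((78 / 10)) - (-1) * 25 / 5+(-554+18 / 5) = -582.04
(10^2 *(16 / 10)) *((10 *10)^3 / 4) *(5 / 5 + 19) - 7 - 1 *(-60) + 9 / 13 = 10400000698 / 13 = 800000053.69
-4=-4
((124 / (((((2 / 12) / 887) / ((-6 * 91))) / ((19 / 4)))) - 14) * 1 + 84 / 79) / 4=-67605169597 / 158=-427880820.23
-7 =-7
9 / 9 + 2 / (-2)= 0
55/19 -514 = -9711/19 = -511.11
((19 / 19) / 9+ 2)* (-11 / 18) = -209 / 162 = -1.29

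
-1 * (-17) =17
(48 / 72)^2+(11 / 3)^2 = 125 / 9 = 13.89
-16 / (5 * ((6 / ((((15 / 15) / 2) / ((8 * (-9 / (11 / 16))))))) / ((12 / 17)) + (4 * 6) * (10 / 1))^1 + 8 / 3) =66 / 31759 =0.00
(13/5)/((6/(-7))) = -91/30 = -3.03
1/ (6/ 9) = 1.50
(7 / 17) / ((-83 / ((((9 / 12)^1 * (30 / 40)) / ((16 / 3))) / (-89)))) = 189 / 32148224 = 0.00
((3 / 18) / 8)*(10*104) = 21.67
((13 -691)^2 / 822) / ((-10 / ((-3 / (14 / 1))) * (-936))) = -12769 / 997360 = -0.01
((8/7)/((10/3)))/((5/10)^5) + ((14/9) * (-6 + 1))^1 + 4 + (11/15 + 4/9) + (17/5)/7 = 8.86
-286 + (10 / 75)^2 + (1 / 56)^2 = -201788831 / 705600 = -285.98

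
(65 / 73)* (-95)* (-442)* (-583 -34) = -1684008950 / 73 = -23068615.75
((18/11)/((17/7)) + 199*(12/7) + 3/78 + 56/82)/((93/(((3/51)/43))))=477975529/94863070302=0.01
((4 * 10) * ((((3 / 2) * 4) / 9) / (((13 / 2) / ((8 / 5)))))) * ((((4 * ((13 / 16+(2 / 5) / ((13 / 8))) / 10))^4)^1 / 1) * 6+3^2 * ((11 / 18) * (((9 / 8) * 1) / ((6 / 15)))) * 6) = 708354181264401 / 1160290625000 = 610.50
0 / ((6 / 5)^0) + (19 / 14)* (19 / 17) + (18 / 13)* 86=373117 / 3094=120.59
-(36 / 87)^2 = -144 / 841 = -0.17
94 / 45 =2.09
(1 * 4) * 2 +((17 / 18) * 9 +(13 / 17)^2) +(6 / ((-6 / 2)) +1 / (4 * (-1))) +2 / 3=53759 / 3468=15.50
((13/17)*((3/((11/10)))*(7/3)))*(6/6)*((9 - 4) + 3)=7280/187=38.93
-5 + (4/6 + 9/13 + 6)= 92/39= 2.36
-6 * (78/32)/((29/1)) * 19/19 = -117/232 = -0.50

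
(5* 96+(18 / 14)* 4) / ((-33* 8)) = -1.84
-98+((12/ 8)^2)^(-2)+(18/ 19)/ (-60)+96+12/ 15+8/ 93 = -444761/ 477090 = -0.93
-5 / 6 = -0.83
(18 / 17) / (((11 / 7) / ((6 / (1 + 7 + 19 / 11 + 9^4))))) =378 / 614363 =0.00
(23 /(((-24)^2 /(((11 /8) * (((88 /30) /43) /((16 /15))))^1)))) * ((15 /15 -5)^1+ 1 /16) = -19481 /1409024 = -0.01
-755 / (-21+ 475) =-755 / 454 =-1.66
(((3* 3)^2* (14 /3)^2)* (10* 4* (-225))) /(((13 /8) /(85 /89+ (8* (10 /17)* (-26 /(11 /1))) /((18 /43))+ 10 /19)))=1007675897760000 /4110821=245127651.57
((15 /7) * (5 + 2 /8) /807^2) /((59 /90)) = 225 /8538598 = 0.00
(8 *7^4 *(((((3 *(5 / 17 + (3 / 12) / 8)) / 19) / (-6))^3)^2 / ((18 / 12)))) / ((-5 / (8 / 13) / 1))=-24609937089105963 / 39627654227478139811921920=-0.00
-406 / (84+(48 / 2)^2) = -203 / 330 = -0.62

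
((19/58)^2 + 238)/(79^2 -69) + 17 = 353765329/20762608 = 17.04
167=167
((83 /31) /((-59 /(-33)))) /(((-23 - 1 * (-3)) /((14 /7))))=-2739 /18290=-0.15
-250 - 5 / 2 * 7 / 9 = -4535 / 18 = -251.94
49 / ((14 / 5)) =35 / 2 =17.50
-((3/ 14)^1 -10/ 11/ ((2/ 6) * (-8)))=-171/ 308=-0.56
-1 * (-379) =379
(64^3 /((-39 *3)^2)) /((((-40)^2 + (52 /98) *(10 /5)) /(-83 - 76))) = -170196992 /89494119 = -1.90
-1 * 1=-1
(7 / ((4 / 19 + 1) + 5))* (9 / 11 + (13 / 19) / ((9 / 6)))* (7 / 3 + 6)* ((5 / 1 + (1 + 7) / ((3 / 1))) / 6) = 3215975 / 210276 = 15.29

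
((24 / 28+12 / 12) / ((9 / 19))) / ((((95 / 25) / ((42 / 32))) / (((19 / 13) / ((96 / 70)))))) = 3325 / 2304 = 1.44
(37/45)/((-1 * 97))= -37/4365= -0.01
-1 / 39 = -0.03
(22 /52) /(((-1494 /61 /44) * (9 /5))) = -36905 /87399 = -0.42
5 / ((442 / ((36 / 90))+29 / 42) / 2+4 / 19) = 7980 / 882677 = 0.01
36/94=18/47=0.38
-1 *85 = -85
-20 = -20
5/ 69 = 0.07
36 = 36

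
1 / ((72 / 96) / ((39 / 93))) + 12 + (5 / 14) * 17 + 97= 150551 / 1302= 115.63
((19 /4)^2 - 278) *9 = -2298.94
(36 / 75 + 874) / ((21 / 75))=21862 / 7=3123.14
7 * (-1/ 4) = -7/ 4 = -1.75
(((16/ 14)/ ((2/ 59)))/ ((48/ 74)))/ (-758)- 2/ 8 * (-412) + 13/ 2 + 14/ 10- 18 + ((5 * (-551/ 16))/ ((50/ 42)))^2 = 21012.84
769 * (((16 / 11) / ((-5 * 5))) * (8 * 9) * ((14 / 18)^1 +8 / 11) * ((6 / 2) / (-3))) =14666368 / 3025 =4848.39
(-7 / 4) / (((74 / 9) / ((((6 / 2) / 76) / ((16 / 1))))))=-189 / 359936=-0.00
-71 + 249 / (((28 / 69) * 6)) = 31.27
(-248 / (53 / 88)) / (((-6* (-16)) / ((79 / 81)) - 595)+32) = 1724096 / 1945153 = 0.89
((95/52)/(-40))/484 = -19/201344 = -0.00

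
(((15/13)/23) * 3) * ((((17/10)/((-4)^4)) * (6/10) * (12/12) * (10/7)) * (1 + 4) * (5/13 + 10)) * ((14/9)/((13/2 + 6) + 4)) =0.00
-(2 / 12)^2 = -1 / 36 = -0.03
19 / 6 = 3.17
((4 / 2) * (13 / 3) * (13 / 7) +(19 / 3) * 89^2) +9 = 351340 / 7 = 50191.43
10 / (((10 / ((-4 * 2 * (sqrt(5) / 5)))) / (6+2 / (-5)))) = -224 * sqrt(5) / 25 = -20.04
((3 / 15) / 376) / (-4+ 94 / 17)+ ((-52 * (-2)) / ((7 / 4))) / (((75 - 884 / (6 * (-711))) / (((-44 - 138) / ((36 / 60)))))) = -1879476287311 / 7841182960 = -239.69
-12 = -12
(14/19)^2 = 196/361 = 0.54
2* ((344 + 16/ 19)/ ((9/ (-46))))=-66976/ 19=-3525.05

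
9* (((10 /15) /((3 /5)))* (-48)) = -480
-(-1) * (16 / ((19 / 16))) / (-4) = -64 / 19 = -3.37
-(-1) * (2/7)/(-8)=-1/28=-0.04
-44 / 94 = -22 / 47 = -0.47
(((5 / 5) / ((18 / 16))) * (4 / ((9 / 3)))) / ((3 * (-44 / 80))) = -640 / 891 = -0.72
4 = 4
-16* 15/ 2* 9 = -1080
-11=-11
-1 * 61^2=-3721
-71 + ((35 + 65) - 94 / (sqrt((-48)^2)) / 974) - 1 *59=-701327 / 23376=-30.00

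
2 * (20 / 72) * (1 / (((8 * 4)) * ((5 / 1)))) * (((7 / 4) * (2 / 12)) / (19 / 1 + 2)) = 1 / 20736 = 0.00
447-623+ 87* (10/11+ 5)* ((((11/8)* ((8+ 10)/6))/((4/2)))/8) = -43.46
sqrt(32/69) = 4 * sqrt(138)/69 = 0.68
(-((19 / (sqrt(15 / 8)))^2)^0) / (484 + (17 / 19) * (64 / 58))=-551 / 267228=-0.00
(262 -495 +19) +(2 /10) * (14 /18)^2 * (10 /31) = -537256 /2511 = -213.96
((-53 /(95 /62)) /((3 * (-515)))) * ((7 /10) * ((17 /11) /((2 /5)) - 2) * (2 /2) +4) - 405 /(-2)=545221751 /2690875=202.62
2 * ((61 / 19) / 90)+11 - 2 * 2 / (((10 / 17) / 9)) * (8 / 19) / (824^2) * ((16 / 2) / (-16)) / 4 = 642718957 / 58052448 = 11.07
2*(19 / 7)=38 / 7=5.43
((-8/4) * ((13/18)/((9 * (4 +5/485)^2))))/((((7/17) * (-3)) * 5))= 2079389/1286985105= 0.00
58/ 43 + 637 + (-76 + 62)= 26847/ 43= 624.35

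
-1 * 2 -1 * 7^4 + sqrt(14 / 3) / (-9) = -2403 -sqrt(42) / 27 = -2403.24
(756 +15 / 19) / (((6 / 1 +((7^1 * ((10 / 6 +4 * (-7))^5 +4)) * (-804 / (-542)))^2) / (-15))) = -103927040999685 / 158281412133301341299866558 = -0.00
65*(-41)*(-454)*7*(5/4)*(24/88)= 63520275/22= 2887285.23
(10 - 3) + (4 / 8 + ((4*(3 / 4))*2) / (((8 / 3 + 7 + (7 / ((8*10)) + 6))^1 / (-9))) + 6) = 76167 / 7562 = 10.07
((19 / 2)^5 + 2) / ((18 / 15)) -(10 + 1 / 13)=160925443 / 2496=64473.33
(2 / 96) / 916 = 1 / 43968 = 0.00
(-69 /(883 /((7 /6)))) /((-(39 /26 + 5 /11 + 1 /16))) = 14168 /313465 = 0.05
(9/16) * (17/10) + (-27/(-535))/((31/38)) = 540333/530720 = 1.02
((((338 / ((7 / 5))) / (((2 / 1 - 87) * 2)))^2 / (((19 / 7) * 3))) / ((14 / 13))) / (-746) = -371293 / 1204308084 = -0.00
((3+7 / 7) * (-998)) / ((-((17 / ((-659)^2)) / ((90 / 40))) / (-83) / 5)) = -1618795455930 / 17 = -95223262113.53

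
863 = 863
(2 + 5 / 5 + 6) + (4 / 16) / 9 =325 / 36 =9.03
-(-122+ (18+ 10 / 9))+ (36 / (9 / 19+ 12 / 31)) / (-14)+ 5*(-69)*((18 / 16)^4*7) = -164343026713 / 43610112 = -3768.46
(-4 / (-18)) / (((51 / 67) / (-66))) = -2948 / 153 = -19.27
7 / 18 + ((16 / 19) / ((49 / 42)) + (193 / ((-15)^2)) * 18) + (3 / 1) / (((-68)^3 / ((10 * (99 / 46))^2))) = 82360084741201 / 4977560750400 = 16.55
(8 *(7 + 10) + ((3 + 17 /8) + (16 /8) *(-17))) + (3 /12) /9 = 7715 /72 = 107.15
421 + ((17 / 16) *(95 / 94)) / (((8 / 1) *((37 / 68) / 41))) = 47981271 / 111296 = 431.11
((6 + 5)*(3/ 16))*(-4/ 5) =-1.65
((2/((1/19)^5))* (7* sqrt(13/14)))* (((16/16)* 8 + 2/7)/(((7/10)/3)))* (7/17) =4308412260* sqrt(182)/119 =488434110.20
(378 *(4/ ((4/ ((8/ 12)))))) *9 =2268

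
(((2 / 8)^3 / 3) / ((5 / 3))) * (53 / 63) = 0.00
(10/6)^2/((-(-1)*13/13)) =25/9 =2.78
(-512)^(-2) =1 / 262144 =0.00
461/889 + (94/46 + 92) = 1933510/20447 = 94.56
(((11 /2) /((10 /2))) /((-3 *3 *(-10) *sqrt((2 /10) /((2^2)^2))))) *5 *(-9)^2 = 99 *sqrt(5) /5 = 44.27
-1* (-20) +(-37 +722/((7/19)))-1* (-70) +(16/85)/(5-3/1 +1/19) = 46707163/23205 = 2012.81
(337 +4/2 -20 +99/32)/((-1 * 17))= -10307/544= -18.95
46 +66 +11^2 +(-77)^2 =6162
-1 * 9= -9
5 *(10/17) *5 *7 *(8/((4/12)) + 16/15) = 131600/51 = 2580.39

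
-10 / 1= -10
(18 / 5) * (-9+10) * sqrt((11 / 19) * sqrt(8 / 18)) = 6 * sqrt(1254) / 95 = 2.24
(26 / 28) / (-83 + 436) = 13 / 4942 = 0.00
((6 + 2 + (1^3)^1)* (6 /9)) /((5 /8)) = 48 /5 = 9.60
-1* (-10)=10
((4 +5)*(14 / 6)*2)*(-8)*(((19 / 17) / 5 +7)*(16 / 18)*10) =-1100288 / 51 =-21574.27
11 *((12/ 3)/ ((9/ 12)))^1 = 176/ 3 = 58.67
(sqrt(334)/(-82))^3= -167 * sqrt(334)/275684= -0.01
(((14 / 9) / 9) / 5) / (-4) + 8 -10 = -1627 / 810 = -2.01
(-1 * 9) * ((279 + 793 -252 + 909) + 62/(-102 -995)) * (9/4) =-153628731/4388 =-35011.11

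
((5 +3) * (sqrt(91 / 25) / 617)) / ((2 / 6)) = 24 * sqrt(91) / 3085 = 0.07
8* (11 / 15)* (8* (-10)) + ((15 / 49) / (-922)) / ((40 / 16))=-31805321 / 67767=-469.33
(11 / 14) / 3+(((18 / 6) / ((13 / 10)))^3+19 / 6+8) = 364760 / 15379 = 23.72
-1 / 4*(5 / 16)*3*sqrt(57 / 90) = -sqrt(570) / 128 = -0.19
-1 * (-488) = 488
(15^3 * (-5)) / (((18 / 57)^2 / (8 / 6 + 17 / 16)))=-25946875 / 64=-405419.92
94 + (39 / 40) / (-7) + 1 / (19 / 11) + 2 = 513059 / 5320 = 96.44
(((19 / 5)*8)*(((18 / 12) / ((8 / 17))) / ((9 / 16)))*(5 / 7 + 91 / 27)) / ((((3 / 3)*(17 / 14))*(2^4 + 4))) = 28.97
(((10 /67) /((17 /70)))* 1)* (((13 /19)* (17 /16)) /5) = 455 /5092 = 0.09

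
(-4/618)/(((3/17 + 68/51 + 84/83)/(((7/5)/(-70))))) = 1411/27488125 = 0.00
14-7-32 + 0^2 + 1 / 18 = -449 / 18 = -24.94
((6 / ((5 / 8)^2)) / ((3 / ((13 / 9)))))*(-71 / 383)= -118144 / 86175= -1.37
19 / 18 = 1.06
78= 78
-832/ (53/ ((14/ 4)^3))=-35672/ 53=-673.06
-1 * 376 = -376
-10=-10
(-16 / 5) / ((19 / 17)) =-272 / 95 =-2.86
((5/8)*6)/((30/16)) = 2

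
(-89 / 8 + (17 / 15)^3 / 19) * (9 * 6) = -5667821 / 9500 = -596.61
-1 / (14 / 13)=-13 / 14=-0.93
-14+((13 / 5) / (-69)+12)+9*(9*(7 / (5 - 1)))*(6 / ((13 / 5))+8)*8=52415681 / 4485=11686.89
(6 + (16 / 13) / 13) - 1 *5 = 185 / 169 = 1.09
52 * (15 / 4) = 195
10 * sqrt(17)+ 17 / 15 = 42.36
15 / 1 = 15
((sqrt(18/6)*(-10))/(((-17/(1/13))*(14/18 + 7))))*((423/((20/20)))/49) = 3807*sqrt(3)/75803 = 0.09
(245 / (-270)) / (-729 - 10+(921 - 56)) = -7 / 972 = -0.01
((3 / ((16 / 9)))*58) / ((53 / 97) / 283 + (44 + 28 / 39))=2.19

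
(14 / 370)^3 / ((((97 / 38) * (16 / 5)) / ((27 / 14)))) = 25137 / 1965336400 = 0.00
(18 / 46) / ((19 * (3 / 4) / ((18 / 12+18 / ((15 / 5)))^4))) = 151875 / 1748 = 86.89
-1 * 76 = -76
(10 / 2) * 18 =90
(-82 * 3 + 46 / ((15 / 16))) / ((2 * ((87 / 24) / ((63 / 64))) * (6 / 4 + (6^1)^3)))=-10339 / 84100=-0.12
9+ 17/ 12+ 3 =161/ 12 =13.42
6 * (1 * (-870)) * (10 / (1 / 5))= -261000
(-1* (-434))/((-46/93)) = -877.43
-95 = -95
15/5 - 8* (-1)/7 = 29/7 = 4.14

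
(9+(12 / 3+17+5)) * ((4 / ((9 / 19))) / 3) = 2660 / 27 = 98.52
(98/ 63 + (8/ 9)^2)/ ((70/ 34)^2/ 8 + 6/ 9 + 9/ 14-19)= -3074960/ 22495941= -0.14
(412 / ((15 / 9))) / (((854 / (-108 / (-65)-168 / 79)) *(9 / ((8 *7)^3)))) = -4113829888 / 1566175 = -2626.67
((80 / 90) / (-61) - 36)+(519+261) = 408448 / 549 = 743.99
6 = 6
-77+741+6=670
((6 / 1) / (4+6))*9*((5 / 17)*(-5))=-135 / 17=-7.94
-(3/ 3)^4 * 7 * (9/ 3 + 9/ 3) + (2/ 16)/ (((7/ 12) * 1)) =-585/ 14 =-41.79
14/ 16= 7/ 8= 0.88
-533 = -533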